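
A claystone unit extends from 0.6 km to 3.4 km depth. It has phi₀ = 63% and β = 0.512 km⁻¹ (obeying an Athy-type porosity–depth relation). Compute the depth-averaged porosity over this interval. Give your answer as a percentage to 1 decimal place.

⟨phi⟩ = (1/(z₂−z₁)) ∫ phi₀ e^(−βz) dz = phi₀·(e^(−β·z₁) − e^(−β·z₂)) / (β·(z₂−z₁))
e^(−0.512×0.6) = 0.7355; e^(−0.512×3.4) = 0.1754
⟨phi⟩ = 0.63 × (0.7355 − 0.1754) / (0.512 × 2.8) = 0.63 × 0.3907 = 0.2461

24.6%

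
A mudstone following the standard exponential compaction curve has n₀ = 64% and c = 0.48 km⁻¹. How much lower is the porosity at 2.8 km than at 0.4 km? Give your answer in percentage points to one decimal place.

n(0.4) = 0.64·e^(−0.48×0.4) = 0.5282
n(2.8) = 0.64·e^(−0.48×2.8) = 0.1669
Δn = 0.5282 − 0.1669 = 0.3613

36.1 percentage points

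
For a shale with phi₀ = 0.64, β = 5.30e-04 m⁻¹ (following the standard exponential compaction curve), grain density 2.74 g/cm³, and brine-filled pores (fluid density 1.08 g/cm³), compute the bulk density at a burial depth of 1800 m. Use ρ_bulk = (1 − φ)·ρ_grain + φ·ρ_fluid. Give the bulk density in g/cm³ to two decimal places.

Working in km (1 km = 1000 m; β in km⁻¹ = β in m⁻¹ × 1000):
Porosity at depth: phi = 0.64·exp(−0.53×1.8) = 0.64×0.3852 = 0.2465
Bulk density: ρ_b = (1−phi)ρ_g + phi·ρ_f = 0.7535×2.74 + 0.2465×1.08
       = 2.065 + 0.266 = 2.331 g/cm³

2.33 g/cm³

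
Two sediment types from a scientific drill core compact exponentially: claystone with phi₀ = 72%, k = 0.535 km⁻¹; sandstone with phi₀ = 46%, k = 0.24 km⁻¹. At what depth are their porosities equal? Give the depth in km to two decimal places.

1.52 km

Set phi₀ₐ e^(−kₐZ) = phi₀ᵦ e^(−kᵦZ) ⇒ ln(phi₀ₐ/phi₀ᵦ) = (kₐ − kᵦ)·Z
Z = ln(0.72/0.46) / (0.535 − 0.24) = 0.4480 / 0.295 = 1.519 km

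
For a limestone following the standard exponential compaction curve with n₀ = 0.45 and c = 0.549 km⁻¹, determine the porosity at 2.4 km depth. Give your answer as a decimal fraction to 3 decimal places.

n = n₀·exp(−c·Z) = 0.45 × exp(−0.549 × 2.4) = 0.45 × exp(−1.318)
  = 0.45 × 0.2678 = 0.1205

0.120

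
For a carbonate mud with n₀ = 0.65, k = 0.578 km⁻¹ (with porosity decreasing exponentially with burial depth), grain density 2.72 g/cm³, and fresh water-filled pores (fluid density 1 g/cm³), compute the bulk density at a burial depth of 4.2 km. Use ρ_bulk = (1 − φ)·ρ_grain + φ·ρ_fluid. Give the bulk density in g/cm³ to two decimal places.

2.62 g/cm³

Porosity at depth: n = 0.65·exp(−0.578×4.2) = 0.65×0.0882 = 0.0574
Bulk density: ρ_b = (1−n)ρ_g + n·ρ_f = 0.9426×2.72 + 0.0574×1
       = 2.564 + 0.057 = 2.621 g/cm³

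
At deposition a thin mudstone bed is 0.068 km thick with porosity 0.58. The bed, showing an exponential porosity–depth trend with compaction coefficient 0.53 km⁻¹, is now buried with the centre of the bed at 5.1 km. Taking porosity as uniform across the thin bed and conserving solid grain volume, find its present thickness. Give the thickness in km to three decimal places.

Porosity at 5.1 km: φ = 0.58·exp(−0.53×5.1) = 0.0389
Solid-volume conservation: h(1−φ) = h₀(1−φ₀) ⇒ h = h₀·(1−φ₀)/(1−φ)
h = 0.068 × (1 − 0.58)/(1 − 0.0389) = 0.068 × 0.4370 = 0.0297 km

0.030 km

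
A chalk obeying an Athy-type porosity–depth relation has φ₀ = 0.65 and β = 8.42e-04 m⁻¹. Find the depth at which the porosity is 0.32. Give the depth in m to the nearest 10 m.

Working in km (1 km = 1000 m; β in km⁻¹ = β in m⁻¹ × 1000):
Invert Athy's law: z = ln(φ₀/φ) / β
z = ln(0.65/0.32) / 0.842 = ln(2.031) / 0.842 = 0.7087 / 0.842 = 0.842 km

840 m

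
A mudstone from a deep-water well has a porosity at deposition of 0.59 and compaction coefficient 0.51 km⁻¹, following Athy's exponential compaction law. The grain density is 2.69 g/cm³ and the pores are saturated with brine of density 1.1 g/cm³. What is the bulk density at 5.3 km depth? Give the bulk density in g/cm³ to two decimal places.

Porosity at depth: phi = 0.59·exp(−0.51×5.3) = 0.59×0.0670 = 0.0395
Bulk density: ρ_b = (1−phi)ρ_g + phi·ρ_f = 0.9605×2.69 + 0.0395×1.1
       = 2.584 + 0.043 = 2.627 g/cm³

2.63 g/cm³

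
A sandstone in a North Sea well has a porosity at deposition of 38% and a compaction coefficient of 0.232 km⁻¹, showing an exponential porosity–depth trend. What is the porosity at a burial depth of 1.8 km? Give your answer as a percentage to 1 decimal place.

φ = φ₀·exp(−k·z) = 0.38 × exp(−0.232 × 1.8) = 0.38 × exp(−0.4176)
  = 0.38 × 0.6586 = 0.2503

25.0%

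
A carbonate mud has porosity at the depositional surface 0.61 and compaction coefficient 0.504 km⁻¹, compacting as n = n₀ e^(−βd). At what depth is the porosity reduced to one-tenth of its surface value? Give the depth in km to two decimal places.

n/n₀ = 1/10 ⇒ exp(−β·d) = 1/10 ⇒ d = ln(10) / β
d = 2.3026 / 0.504 = 4.569 km

4.57 km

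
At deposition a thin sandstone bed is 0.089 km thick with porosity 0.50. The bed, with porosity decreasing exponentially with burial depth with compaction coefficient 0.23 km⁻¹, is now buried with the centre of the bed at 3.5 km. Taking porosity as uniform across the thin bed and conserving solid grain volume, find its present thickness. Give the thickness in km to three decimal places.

0.057 km

Porosity at 3.5 km: φ = 0.5·exp(−0.23×3.5) = 0.2235
Solid-volume conservation: h(1−φ) = h₀(1−φ₀) ⇒ h = h₀·(1−φ₀)/(1−φ)
h = 0.089 × (1 − 0.5)/(1 − 0.2235) = 0.089 × 0.6440 = 0.0573 km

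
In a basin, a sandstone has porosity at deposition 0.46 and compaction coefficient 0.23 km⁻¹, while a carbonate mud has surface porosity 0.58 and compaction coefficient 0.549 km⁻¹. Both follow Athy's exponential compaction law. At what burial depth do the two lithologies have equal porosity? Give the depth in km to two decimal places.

Set phi₀ₐ e^(−kₐd) = phi₀ᵦ e^(−kᵦd) ⇒ ln(phi₀ₐ/phi₀ᵦ) = (kₐ − kᵦ)·d
d = ln(0.46/0.58) / (0.23 − 0.549) = -0.2318 / -0.319 = 0.727 km

0.73 km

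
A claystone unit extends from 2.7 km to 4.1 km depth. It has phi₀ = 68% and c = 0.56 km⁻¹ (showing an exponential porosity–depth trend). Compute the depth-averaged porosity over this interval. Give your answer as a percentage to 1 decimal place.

⟨phi⟩ = (1/(Z₂−Z₁)) ∫ phi₀ e^(−cZ) dZ = phi₀·(e^(−c·Z₁) − e^(−c·Z₂)) / (c·(Z₂−Z₁))
e^(−0.56×2.7) = 0.2205; e^(−0.56×4.1) = 0.1007
⟨phi⟩ = 0.68 × (0.2205 − 0.1007) / (0.56 × 1.4) = 0.68 × 0.1528 = 0.1039

10.4%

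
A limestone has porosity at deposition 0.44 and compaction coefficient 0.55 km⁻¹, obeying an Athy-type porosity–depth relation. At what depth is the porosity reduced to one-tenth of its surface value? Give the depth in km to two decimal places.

φ/φ₀ = 1/10 ⇒ exp(−k·z) = 1/10 ⇒ z = ln(10) / k
z = 2.3026 / 0.55 = 4.187 km

4.19 km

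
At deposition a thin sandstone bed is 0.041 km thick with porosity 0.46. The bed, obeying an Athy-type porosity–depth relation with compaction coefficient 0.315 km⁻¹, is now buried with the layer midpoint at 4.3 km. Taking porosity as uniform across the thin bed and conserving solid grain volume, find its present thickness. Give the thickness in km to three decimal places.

0.025 km

Porosity at 4.3 km: phi = 0.46·exp(−0.315×4.3) = 0.1187
Solid-volume conservation: h(1−phi) = h₀(1−phi₀) ⇒ h = h₀·(1−phi₀)/(1−phi)
h = 0.041 × (1 − 0.46)/(1 − 0.1187) = 0.041 × 0.6127 = 0.0251 km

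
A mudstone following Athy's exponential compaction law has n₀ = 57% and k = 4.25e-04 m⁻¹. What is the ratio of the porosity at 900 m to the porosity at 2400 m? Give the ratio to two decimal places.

1.89

Working in km (1 km = 1000 m; k in km⁻¹ = k in m⁻¹ × 1000):
n(z₁)/n(z₂) = e^(−k·z₁)/e^(−k·z₂) = e^{k(z₂−z₁)}
= exp(0.425 × 1.5) = exp(0.6375) = 1.8917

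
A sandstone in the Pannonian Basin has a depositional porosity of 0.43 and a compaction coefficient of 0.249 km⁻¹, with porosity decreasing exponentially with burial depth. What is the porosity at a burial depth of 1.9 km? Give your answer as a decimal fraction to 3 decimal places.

0.268

φ = φ₀·exp(−c·z) = 0.43 × exp(−0.249 × 1.9) = 0.43 × exp(−0.4731)
  = 0.43 × 0.6231 = 0.2679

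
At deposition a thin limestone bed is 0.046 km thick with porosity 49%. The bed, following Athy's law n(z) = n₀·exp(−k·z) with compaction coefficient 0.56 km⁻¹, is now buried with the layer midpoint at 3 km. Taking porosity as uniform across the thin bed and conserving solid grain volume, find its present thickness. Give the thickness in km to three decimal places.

0.026 km

Porosity at 3 km: n = 0.49·exp(−0.56×3) = 0.0913
Solid-volume conservation: h(1−n) = h₀(1−n₀) ⇒ h = h₀·(1−n₀)/(1−n)
h = 0.046 × (1 − 0.49)/(1 − 0.0913) = 0.046 × 0.5613 = 0.0258 km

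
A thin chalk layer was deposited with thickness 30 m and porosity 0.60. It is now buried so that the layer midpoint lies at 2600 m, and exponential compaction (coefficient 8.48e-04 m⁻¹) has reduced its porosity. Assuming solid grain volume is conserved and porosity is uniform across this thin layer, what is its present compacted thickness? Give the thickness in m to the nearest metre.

13 m

Working in km (1 km = 1000 m; c in km⁻¹ = c in m⁻¹ × 1000):
Porosity at 2.6 km: φ = 0.6·exp(−0.848×2.6) = 0.0662
Solid-volume conservation: h(1−φ) = h₀(1−φ₀) ⇒ h = h₀·(1−φ₀)/(1−φ)
h = 0.03 × (1 − 0.6)/(1 − 0.0662) = 0.03 × 0.4283 = 0.0129 km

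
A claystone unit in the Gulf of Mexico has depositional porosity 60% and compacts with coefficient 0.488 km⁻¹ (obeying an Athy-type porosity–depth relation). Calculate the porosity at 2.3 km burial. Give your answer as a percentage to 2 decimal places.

19.53%

n = n₀·exp(−c·d) = 0.6 × exp(−0.488 × 2.3) = 0.6 × exp(−1.122)
  = 0.6 × 0.3255 = 0.1953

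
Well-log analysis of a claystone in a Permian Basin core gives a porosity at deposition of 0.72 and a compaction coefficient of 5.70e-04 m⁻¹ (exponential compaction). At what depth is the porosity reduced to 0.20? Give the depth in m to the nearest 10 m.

Working in km (1 km = 1000 m; β in km⁻¹ = β in m⁻¹ × 1000):
Invert Athy's law: Z = ln(n₀/n) / β
Z = ln(0.72/0.2) / 0.57 = ln(3.6) / 0.57 = 1.2809 / 0.57 = 2.247 km

2250 m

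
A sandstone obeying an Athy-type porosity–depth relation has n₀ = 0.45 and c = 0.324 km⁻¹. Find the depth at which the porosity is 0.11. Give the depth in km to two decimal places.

Invert Athy's law: Z = ln(n₀/n) / c
Z = ln(0.45/0.11) / 0.324 = ln(4.091) / 0.324 = 1.4088 / 0.324 = 4.348 km

4.35 km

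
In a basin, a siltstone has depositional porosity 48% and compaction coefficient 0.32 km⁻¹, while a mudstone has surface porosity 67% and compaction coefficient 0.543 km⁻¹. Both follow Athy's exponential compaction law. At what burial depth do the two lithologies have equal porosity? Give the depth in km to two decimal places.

1.50 km

Set n₀ₐ e^(−βₐz) = n₀ᵦ e^(−βᵦz) ⇒ ln(n₀ₐ/n₀ᵦ) = (βₐ − βᵦ)·z
z = ln(0.48/0.67) / (0.32 − 0.543) = -0.3335 / -0.223 = 1.495 km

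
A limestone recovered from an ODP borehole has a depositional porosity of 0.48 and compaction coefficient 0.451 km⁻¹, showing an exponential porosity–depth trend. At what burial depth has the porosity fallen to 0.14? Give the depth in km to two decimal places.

Invert Athy's law: z = ln(φ₀/φ) / k
z = ln(0.48/0.14) / 0.451 = ln(3.429) / 0.451 = 1.2321 / 0.451 = 2.732 km

2.73 km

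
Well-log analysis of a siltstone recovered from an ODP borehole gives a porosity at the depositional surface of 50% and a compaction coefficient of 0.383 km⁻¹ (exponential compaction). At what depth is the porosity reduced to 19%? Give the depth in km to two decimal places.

2.53 km

Invert Athy's law: d = ln(φ₀/φ) / β
d = ln(0.5/0.19) / 0.383 = ln(2.632) / 0.383 = 0.9676 / 0.383 = 2.526 km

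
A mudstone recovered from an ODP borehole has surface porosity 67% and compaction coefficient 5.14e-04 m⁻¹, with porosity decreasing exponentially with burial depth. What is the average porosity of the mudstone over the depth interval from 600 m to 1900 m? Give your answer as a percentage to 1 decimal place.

35.9%

Working in km (1 km = 1000 m; k in km⁻¹ = k in m⁻¹ × 1000):
⟨n⟩ = (1/(d₂−d₁)) ∫ n₀ e^(−kd) dd = n₀·(e^(−k·d₁) − e^(−k·d₂)) / (k·(d₂−d₁))
e^(−0.514×0.6) = 0.7346; e^(−0.514×1.9) = 0.3766
⟨n⟩ = 0.67 × (0.7346 − 0.3766) / (0.514 × 1.3) = 0.67 × 0.5358 = 0.3590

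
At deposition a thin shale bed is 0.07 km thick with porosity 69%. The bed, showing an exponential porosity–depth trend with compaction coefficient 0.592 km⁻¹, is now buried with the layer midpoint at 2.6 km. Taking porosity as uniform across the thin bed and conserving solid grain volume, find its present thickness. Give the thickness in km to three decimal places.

Porosity at 2.6 km: φ = 0.69·exp(−0.592×2.6) = 0.1480
Solid-volume conservation: h(1−φ) = h₀(1−φ₀) ⇒ h = h₀·(1−φ₀)/(1−φ)
h = 0.07 × (1 − 0.69)/(1 − 0.1480) = 0.07 × 0.3639 = 0.0255 km

0.025 km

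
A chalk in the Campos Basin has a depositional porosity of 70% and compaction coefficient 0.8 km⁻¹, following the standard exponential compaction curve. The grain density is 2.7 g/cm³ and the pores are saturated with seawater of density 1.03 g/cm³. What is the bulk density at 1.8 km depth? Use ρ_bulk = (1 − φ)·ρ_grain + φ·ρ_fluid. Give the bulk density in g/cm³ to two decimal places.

Porosity at depth: n = 0.7·exp(−0.8×1.8) = 0.7×0.2369 = 0.1658
Bulk density: ρ_b = (1−n)ρ_g + n·ρ_f = 0.8342×2.7 + 0.1658×1.03
       = 2.252 + 0.171 = 2.423 g/cm³

2.42 g/cm³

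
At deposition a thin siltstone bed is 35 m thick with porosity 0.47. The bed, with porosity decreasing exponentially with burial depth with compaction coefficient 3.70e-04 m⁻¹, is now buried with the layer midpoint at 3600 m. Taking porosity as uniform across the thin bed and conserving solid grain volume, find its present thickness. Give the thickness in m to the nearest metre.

21 m

Working in km (1 km = 1000 m; c in km⁻¹ = c in m⁻¹ × 1000):
Porosity at 3.6 km: n = 0.47·exp(−0.37×3.6) = 0.1241
Solid-volume conservation: h(1−n) = h₀(1−n₀) ⇒ h = h₀·(1−n₀)/(1−n)
h = 0.035 × (1 − 0.47)/(1 − 0.1241) = 0.035 × 0.6051 = 0.0212 km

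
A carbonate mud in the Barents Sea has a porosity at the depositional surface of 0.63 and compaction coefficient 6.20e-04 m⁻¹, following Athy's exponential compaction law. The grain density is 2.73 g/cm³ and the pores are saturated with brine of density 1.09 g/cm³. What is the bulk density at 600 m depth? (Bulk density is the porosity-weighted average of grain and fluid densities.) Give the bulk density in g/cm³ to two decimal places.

Working in km (1 km = 1000 m; β in km⁻¹ = β in m⁻¹ × 1000):
Porosity at depth: phi = 0.63·exp(−0.62×0.6) = 0.63×0.6894 = 0.4343
Bulk density: ρ_b = (1−phi)ρ_g + phi·ρ_f = 0.5657×2.73 + 0.4343×1.09
       = 1.544 + 0.473 = 2.018 g/cm³

2.02 g/cm³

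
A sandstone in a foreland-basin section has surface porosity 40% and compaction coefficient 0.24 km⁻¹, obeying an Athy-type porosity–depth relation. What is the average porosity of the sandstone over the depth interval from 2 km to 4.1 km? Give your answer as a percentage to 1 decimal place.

⟨phi⟩ = (1/(z₂−z₁)) ∫ phi₀ e^(−kz) dz = phi₀·(e^(−k·z₁) − e^(−k·z₂)) / (k·(z₂−z₁))
e^(−0.24×2) = 0.6188; e^(−0.24×4.1) = 0.3738
⟨phi⟩ = 0.4 × (0.6188 − 0.3738) / (0.24 × 2.1) = 0.4 × 0.4861 = 0.1944

19.4%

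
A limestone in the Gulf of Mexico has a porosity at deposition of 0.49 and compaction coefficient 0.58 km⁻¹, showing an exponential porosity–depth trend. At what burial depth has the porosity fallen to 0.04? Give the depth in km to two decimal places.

4.32 km

Invert Athy's law: z = ln(φ₀/φ) / β
z = ln(0.49/0.04) / 0.58 = ln(12.25) / 0.58 = 2.5055 / 0.58 = 4.320 km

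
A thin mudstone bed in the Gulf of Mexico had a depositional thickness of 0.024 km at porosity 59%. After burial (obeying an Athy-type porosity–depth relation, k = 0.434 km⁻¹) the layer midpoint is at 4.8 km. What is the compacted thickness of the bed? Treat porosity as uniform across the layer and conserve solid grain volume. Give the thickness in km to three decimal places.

0.011 km

Porosity at 4.8 km: φ = 0.59·exp(−0.434×4.8) = 0.0735
Solid-volume conservation: h(1−φ) = h₀(1−φ₀) ⇒ h = h₀·(1−φ₀)/(1−φ)
h = 0.024 × (1 − 0.59)/(1 − 0.0735) = 0.024 × 0.4425 = 0.0106 km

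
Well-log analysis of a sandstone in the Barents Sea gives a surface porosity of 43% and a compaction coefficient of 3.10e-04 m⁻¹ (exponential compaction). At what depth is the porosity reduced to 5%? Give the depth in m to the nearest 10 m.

Working in km (1 km = 1000 m; k in km⁻¹ = k in m⁻¹ × 1000):
Invert Athy's law: d = ln(φ₀/φ) / k
d = ln(0.43/0.05) / 0.31 = ln(8.6) / 0.31 = 2.1518 / 0.31 = 6.941 km

6940 m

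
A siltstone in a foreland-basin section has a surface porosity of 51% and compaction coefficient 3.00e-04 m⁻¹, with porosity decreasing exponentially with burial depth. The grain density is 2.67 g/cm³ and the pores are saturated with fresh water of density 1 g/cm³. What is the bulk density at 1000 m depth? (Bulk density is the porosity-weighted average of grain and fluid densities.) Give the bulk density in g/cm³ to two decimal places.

2.04 g/cm³

Working in km (1 km = 1000 m; β in km⁻¹ = β in m⁻¹ × 1000):
Porosity at depth: n = 0.51·exp(−0.3×1) = 0.51×0.7408 = 0.3778
Bulk density: ρ_b = (1−n)ρ_g + n·ρ_f = 0.6222×2.67 + 0.3778×1
       = 1.661 + 0.378 = 2.039 g/cm³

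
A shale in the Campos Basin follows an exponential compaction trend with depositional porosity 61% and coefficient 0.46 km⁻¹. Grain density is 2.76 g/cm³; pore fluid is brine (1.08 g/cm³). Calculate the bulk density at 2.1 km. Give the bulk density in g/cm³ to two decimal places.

2.37 g/cm³

Porosity at depth: φ = 0.61·exp(−0.46×2.1) = 0.61×0.3806 = 0.2322
Bulk density: ρ_b = (1−φ)ρ_g + φ·ρ_f = 0.7678×2.76 + 0.2322×1.08
       = 2.119 + 0.251 = 2.370 g/cm³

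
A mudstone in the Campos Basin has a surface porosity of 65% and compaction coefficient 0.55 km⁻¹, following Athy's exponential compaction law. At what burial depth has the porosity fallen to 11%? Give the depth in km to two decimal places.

Invert Athy's law: Z = ln(phi₀/phi) / β
Z = ln(0.65/0.11) / 0.55 = ln(5.909) / 0.55 = 1.7765 / 0.55 = 3.230 km

3.23 km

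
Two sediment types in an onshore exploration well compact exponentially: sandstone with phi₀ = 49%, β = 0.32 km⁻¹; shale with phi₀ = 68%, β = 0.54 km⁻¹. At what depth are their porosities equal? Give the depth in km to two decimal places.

Set phi₀ₐ e^(−βₐZ) = phi₀ᵦ e^(−βᵦZ) ⇒ ln(phi₀ₐ/phi₀ᵦ) = (βₐ − βᵦ)·Z
Z = ln(0.49/0.68) / (0.32 − 0.54) = -0.3277 / -0.22 = 1.489 km

1.49 km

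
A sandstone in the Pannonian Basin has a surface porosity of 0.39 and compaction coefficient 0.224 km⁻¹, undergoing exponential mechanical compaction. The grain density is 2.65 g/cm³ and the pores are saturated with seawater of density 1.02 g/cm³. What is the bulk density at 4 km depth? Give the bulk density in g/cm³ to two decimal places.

Porosity at depth: φ = 0.39·exp(−0.224×4) = 0.39×0.4082 = 0.1592
Bulk density: ρ_b = (1−φ)ρ_g + φ·ρ_f = 0.8408×2.65 + 0.1592×1.02
       = 2.228 + 0.162 = 2.391 g/cm³

2.39 g/cm³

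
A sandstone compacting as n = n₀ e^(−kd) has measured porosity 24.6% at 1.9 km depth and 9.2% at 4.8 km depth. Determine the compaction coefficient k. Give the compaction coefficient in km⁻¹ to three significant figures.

Athy: n(d) = n₀ e^(−kd) ⇒ n₁/n₂ = e^{k(d₂−d₁)} ⇒ k = ln(n₁/n₂)/(d₂−d₁)
k = ln(0.246/0.092) / (4.8 − 1.9) = ln(2.674) / 2.9 = 0.9835 / 2.9 = 0.3392 km⁻¹

0.339 km⁻¹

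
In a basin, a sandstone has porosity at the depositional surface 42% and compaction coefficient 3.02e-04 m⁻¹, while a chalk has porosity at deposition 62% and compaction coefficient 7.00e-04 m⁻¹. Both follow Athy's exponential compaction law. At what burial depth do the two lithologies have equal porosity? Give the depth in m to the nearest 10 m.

Working in km (1 km = 1000 m; c in km⁻¹ = c in m⁻¹ × 1000):
Set n₀ₐ e^(−cₐz) = n₀ᵦ e^(−cᵦz) ⇒ ln(n₀ₐ/n₀ᵦ) = (cₐ − cᵦ)·z
z = ln(0.42/0.62) / (0.302 − 0.7) = -0.3895 / -0.398 = 0.979 km

980 m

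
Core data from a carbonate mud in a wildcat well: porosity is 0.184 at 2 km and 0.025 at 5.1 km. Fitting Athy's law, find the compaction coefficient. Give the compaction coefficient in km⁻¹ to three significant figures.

0.644 km⁻¹

Athy: φ(d) = φ₀ e^(−βd) ⇒ φ₁/φ₂ = e^{β(d₂−d₁)} ⇒ β = ln(φ₁/φ₂)/(d₂−d₁)
β = ln(0.184/0.025) / (5.1 − 2) = ln(7.36) / 3.1 = 1.9961 / 3.1 = 0.6439 km⁻¹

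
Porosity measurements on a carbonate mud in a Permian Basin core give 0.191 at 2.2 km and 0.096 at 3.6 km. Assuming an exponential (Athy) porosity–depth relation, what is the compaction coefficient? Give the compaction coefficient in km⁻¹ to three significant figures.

0.491 km⁻¹

Athy: φ(z) = φ₀ e^(−kz) ⇒ φ₁/φ₂ = e^{k(z₂−z₁)} ⇒ k = ln(φ₁/φ₂)/(z₂−z₁)
k = ln(0.191/0.096) / (3.6 − 2.2) = ln(1.99) / 1.4 = 0.6879 / 1.4 = 0.4914 km⁻¹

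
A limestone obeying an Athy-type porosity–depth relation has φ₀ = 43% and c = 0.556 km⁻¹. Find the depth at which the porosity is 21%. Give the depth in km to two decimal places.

1.29 km

Invert Athy's law: z = ln(φ₀/φ) / c
z = ln(0.43/0.21) / 0.556 = ln(2.048) / 0.556 = 0.7167 / 0.556 = 1.289 km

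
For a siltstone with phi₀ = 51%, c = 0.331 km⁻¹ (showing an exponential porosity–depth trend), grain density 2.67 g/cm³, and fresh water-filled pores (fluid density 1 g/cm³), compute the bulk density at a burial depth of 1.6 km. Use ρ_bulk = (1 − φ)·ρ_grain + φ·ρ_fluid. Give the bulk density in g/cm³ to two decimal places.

Porosity at depth: phi = 0.51·exp(−0.331×1.6) = 0.51×0.5888 = 0.3003
Bulk density: ρ_b = (1−phi)ρ_g + phi·ρ_f = 0.6997×2.67 + 0.3003×1
       = 1.868 + 0.300 = 2.168 g/cm³

2.17 g/cm³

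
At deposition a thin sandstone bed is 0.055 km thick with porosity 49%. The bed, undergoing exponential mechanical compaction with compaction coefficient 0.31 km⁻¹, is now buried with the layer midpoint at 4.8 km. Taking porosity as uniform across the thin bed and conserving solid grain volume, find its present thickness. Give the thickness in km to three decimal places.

Porosity at 4.8 km: n = 0.49·exp(−0.31×4.8) = 0.1107
Solid-volume conservation: h(1−n) = h₀(1−n₀) ⇒ h = h₀·(1−n₀)/(1−n)
h = 0.055 × (1 − 0.49)/(1 − 0.1107) = 0.055 × 0.5735 = 0.0315 km

0.032 km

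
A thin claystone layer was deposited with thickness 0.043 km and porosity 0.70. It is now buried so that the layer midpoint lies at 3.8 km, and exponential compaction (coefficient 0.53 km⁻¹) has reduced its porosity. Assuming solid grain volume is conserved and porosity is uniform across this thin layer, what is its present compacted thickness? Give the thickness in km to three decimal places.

0.014 km

Porosity at 3.8 km: n = 0.7·exp(−0.53×3.8) = 0.0934
Solid-volume conservation: h(1−n) = h₀(1−n₀) ⇒ h = h₀·(1−n₀)/(1−n)
h = 0.043 × (1 − 0.7)/(1 − 0.0934) = 0.043 × 0.3309 = 0.0142 km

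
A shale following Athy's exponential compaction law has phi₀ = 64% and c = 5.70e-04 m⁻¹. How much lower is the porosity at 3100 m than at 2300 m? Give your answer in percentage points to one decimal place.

6.3 percentage points

Working in km (1 km = 1000 m; c in km⁻¹ = c in m⁻¹ × 1000):
phi(2.3) = 0.64·e^(−0.57×2.3) = 0.1725
phi(3.1) = 0.64·e^(−0.57×3.1) = 0.1093
Δphi = 0.1725 − 0.1093 = 0.0632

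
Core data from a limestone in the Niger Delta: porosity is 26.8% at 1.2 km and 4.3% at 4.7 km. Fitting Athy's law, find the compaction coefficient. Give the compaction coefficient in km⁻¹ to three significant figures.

Athy: n(Z) = n₀ e^(−βZ) ⇒ n₁/n₂ = e^{β(Z₂−Z₁)} ⇒ β = ln(n₁/n₂)/(Z₂−Z₁)
β = ln(0.268/0.043) / (4.7 − 1.2) = ln(6.233) / 3.5 = 1.8298 / 3.5 = 0.5228 km⁻¹

0.523 km⁻¹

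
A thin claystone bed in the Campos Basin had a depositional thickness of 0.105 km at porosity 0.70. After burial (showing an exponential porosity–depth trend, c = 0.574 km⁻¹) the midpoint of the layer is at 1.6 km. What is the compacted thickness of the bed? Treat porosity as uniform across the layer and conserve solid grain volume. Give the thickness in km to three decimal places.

0.044 km

Porosity at 1.6 km: n = 0.7·exp(−0.574×1.6) = 0.2794
Solid-volume conservation: h(1−n) = h₀(1−n₀) ⇒ h = h₀·(1−n₀)/(1−n)
h = 0.105 × (1 − 0.7)/(1 − 0.2794) = 0.105 × 0.4163 = 0.0437 km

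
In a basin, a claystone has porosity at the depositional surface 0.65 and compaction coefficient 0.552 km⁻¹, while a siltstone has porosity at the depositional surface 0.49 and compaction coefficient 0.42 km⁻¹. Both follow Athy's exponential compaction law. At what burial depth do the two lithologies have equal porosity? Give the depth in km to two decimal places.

2.14 km

Set n₀ₐ e^(−cₐd) = n₀ᵦ e^(−cᵦd) ⇒ ln(n₀ₐ/n₀ᵦ) = (cₐ − cᵦ)·d
d = ln(0.65/0.49) / (0.552 − 0.42) = 0.2826 / 0.132 = 2.141 km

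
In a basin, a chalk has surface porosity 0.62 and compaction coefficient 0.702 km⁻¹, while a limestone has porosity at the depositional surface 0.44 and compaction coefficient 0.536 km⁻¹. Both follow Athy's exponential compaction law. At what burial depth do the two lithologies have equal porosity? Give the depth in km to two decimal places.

Set n₀ₐ e^(−kₐz) = n₀ᵦ e^(−kᵦz) ⇒ ln(n₀ₐ/n₀ᵦ) = (kₐ − kᵦ)·z
z = ln(0.62/0.44) / (0.702 − 0.536) = 0.3429 / 0.166 = 2.066 km

2.07 km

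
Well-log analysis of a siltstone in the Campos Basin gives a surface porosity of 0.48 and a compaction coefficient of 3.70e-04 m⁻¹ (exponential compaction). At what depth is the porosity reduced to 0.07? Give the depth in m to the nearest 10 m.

5200 m

Working in km (1 km = 1000 m; β in km⁻¹ = β in m⁻¹ × 1000):
Invert Athy's law: d = ln(phi₀/phi) / β
d = ln(0.48/0.07) / 0.37 = ln(6.857) / 0.37 = 1.9253 / 0.37 = 5.203 km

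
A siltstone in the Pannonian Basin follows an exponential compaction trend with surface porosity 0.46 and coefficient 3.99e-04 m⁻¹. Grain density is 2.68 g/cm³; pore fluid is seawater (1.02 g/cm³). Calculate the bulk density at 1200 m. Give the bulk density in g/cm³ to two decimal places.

2.21 g/cm³

Working in km (1 km = 1000 m; c in km⁻¹ = c in m⁻¹ × 1000):
Porosity at depth: n = 0.46·exp(−0.399×1.2) = 0.46×0.6195 = 0.2850
Bulk density: ρ_b = (1−n)ρ_g + n·ρ_f = 0.7150×2.68 + 0.2850×1.02
       = 1.916 + 0.291 = 2.207 g/cm³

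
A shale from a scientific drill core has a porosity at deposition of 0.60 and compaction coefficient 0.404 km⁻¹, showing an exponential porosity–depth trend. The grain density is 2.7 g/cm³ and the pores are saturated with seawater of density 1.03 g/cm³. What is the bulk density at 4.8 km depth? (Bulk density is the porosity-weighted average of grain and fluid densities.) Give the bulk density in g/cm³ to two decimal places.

Porosity at depth: n = 0.6·exp(−0.404×4.8) = 0.6×0.1438 = 0.0863
Bulk density: ρ_b = (1−n)ρ_g + n·ρ_f = 0.9137×2.7 + 0.0863×1.03
       = 2.467 + 0.089 = 2.556 g/cm³

2.56 g/cm³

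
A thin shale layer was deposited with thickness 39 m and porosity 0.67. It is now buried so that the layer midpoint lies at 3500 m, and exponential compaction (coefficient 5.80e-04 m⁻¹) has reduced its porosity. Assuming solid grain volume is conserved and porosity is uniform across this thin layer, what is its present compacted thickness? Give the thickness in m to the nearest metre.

14 m

Working in km (1 km = 1000 m; k in km⁻¹ = k in m⁻¹ × 1000):
Porosity at 3.5 km: n = 0.67·exp(−0.58×3.5) = 0.0880
Solid-volume conservation: h(1−n) = h₀(1−n₀) ⇒ h = h₀·(1−n₀)/(1−n)
h = 0.039 × (1 − 0.67)/(1 − 0.0880) = 0.039 × 0.3618 = 0.0141 km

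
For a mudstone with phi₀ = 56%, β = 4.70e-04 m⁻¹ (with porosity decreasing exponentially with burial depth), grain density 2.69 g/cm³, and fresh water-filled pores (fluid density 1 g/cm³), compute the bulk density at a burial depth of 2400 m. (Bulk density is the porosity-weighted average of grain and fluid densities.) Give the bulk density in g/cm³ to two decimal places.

Working in km (1 km = 1000 m; β in km⁻¹ = β in m⁻¹ × 1000):
Porosity at depth: phi = 0.56·exp(−0.47×2.4) = 0.56×0.3237 = 0.1813
Bulk density: ρ_b = (1−phi)ρ_g + phi·ρ_f = 0.8187×2.69 + 0.1813×1
       = 2.202 + 0.181 = 2.384 g/cm³

2.38 g/cm³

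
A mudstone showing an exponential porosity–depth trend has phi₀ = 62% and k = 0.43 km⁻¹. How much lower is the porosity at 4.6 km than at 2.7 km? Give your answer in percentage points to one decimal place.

phi(2.7) = 0.62·e^(−0.43×2.7) = 0.1942
phi(4.6) = 0.62·e^(−0.43×4.6) = 0.0858
Δphi = 0.1942 − 0.0858 = 0.1084

10.8 percentage points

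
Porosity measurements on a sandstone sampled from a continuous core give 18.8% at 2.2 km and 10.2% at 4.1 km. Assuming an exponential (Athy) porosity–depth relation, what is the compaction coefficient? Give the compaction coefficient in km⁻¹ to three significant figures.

0.322 km⁻¹

Athy: φ(z) = φ₀ e^(−βz) ⇒ φ₁/φ₂ = e^{β(z₂−z₁)} ⇒ β = ln(φ₁/φ₂)/(z₂−z₁)
β = ln(0.188/0.102) / (4.1 − 2.2) = ln(1.843) / 1.9 = 0.6115 / 1.9 = 0.3218 km⁻¹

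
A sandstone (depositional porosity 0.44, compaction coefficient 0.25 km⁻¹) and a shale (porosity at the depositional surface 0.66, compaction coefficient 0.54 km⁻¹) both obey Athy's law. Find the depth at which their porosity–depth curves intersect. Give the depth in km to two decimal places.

1.40 km

Set phi₀ₐ e^(−cₐd) = phi₀ᵦ e^(−cᵦd) ⇒ ln(phi₀ₐ/phi₀ᵦ) = (cₐ − cᵦ)·d
d = ln(0.44/0.66) / (0.25 − 0.54) = -0.4055 / -0.29 = 1.398 km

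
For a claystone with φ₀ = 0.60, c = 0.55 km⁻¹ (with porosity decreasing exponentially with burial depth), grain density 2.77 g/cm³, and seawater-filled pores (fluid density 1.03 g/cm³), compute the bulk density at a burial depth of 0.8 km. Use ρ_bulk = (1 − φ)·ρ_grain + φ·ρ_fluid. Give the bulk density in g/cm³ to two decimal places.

Porosity at depth: φ = 0.6·exp(−0.55×0.8) = 0.6×0.6440 = 0.3864
Bulk density: ρ_b = (1−φ)ρ_g + φ·ρ_f = 0.6136×2.77 + 0.3864×1.03
       = 1.700 + 0.398 = 2.098 g/cm³

2.10 g/cm³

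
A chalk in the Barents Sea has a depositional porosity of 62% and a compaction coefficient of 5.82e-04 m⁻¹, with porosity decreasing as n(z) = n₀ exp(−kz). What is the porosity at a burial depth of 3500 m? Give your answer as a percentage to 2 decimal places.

8.09%

Working in km (1 km = 1000 m; k in km⁻¹ = k in m⁻¹ × 1000):
n = n₀·exp(−k·z) = 0.62 × exp(−0.582 × 3.5) = 0.62 × exp(−2.037)
  = 0.62 × 0.1304 = 0.0809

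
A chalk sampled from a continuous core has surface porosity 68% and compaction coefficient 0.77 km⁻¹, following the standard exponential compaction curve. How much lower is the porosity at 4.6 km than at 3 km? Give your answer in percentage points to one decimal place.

n(3) = 0.68·e^(−0.77×3) = 0.0675
n(4.6) = 0.68·e^(−0.77×4.6) = 0.0197
Δn = 0.0675 − 0.0197 = 0.0478

4.8 percentage points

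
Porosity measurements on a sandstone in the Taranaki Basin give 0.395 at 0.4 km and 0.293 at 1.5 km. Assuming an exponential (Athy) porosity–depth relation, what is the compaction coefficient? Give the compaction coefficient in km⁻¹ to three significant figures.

Athy: φ(z) = φ₀ e^(−cz) ⇒ φ₁/φ₂ = e^{c(z₂−z₁)} ⇒ c = ln(φ₁/φ₂)/(z₂−z₁)
c = ln(0.395/0.293) / (1.5 − 0.4) = ln(1.348) / 1.1 = 0.2987 / 1.1 = 0.2716 km⁻¹

0.272 km⁻¹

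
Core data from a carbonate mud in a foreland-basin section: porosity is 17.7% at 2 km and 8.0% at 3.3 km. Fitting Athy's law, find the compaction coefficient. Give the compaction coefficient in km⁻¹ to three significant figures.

0.611 km⁻¹

Athy: phi(d) = phi₀ e^(−kd) ⇒ phi₁/phi₂ = e^{k(d₂−d₁)} ⇒ k = ln(phi₁/phi₂)/(d₂−d₁)
k = ln(0.177/0.08) / (3.3 − 2) = ln(2.212) / 1.3 = 0.7941 / 1.3 = 0.6109 km⁻¹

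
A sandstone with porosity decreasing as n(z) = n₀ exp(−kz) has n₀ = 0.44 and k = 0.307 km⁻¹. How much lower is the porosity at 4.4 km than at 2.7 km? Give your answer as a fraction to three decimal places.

n(2.7) = 0.44·e^(−0.307×2.7) = 0.1921
n(4.4) = 0.44·e^(−0.307×4.4) = 0.1140
Δn = 0.1921 − 0.1140 = 0.0781

0.078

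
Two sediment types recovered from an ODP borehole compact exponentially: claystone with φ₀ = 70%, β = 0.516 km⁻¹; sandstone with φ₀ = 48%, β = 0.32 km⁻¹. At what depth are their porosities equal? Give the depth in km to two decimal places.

1.92 km

Set φ₀ₐ e^(−βₐd) = φ₀ᵦ e^(−βᵦd) ⇒ ln(φ₀ₐ/φ₀ᵦ) = (βₐ − βᵦ)·d
d = ln(0.7/0.48) / (0.516 − 0.32) = 0.3773 / 0.196 = 1.925 km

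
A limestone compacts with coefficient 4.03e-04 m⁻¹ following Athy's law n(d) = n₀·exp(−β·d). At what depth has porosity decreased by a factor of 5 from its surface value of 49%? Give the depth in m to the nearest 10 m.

3990 m

Working in km (1 km = 1000 m; β in km⁻¹ = β in m⁻¹ × 1000):
n/n₀ = 1/5 ⇒ exp(−β·d) = 1/5 ⇒ d = ln(5) / β
d = 1.6094 / 0.403 = 3.994 km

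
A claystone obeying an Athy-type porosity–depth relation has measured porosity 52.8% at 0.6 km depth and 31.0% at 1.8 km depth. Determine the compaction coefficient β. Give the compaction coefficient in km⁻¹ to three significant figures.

0.444 km⁻¹

Athy: φ(Z) = φ₀ e^(−βZ) ⇒ φ₁/φ₂ = e^{β(Z₂−Z₁)} ⇒ β = ln(φ₁/φ₂)/(Z₂−Z₁)
β = ln(0.528/0.31) / (1.8 − 0.6) = ln(1.703) / 1.2 = 0.5325 / 1.2 = 0.4438 km⁻¹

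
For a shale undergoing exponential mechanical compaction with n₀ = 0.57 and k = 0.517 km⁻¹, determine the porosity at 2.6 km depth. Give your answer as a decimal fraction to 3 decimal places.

0.149

n = n₀·exp(−k·d) = 0.57 × exp(−0.517 × 2.6) = 0.57 × exp(−1.344)
  = 0.57 × 0.2607 = 0.1486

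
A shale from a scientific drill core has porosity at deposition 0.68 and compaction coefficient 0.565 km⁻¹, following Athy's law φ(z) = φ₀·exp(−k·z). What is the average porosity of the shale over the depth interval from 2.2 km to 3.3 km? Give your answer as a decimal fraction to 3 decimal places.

⟨φ⟩ = (1/(z₂−z₁)) ∫ φ₀ e^(−kz) dz = φ₀·(e^(−k·z₁) − e^(−k·z₂)) / (k·(z₂−z₁))
e^(−0.565×2.2) = 0.2885; e^(−0.565×3.3) = 0.1550
⟨φ⟩ = 0.68 × (0.2885 − 0.1550) / (0.565 × 1.1) = 0.68 × 0.2149 = 0.1461

0.146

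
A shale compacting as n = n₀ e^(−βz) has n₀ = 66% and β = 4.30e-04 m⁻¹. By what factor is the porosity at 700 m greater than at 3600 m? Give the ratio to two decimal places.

Working in km (1 km = 1000 m; β in km⁻¹ = β in m⁻¹ × 1000):
n(z₁)/n(z₂) = e^(−β·z₁)/e^(−β·z₂) = e^{β(z₂−z₁)}
= exp(0.43 × 2.9) = exp(1.247) = 3.4799

3.48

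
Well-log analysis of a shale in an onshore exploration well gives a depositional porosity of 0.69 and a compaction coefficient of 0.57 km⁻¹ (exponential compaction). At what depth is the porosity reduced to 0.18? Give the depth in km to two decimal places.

Invert Athy's law: Z = ln(phi₀/phi) / k
Z = ln(0.69/0.18) / 0.57 = ln(3.833) / 0.57 = 1.3437 / 0.57 = 2.357 km

2.36 km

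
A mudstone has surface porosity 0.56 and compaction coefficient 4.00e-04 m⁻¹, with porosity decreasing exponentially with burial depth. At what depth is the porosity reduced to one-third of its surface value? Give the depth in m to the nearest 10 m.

2750 m

Working in km (1 km = 1000 m; c in km⁻¹ = c in m⁻¹ × 1000):
phi/phi₀ = 1/3 ⇒ exp(−c·d) = 1/3 ⇒ d = ln(3) / c
d = 1.0986 / 0.4 = 2.747 km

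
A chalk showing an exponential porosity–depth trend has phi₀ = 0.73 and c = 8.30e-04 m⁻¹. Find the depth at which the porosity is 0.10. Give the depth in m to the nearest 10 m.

Working in km (1 km = 1000 m; c in km⁻¹ = c in m⁻¹ × 1000):
Invert Athy's law: z = ln(phi₀/phi) / c
z = ln(0.73/0.1) / 0.83 = ln(7.3) / 0.83 = 1.9879 / 0.83 = 2.395 km

2400 m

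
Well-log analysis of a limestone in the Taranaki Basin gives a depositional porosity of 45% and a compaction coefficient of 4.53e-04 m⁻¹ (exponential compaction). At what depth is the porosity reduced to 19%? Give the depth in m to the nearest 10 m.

1900 m

Working in km (1 km = 1000 m; β in km⁻¹ = β in m⁻¹ × 1000):
Invert Athy's law: Z = ln(phi₀/phi) / β
Z = ln(0.45/0.19) / 0.453 = ln(2.368) / 0.453 = 0.8622 / 0.453 = 1.903 km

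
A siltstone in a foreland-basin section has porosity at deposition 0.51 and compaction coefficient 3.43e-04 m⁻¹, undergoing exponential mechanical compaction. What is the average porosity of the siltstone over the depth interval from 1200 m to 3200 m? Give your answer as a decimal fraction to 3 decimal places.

Working in km (1 km = 1000 m; c in km⁻¹ = c in m⁻¹ × 1000):
⟨phi⟩ = (1/(z₂−z₁)) ∫ phi₀ e^(−cz) dz = phi₀·(e^(−c·z₁) − e^(−c·z₂)) / (c·(z₂−z₁))
e^(−0.343×1.2) = 0.6626; e^(−0.343×3.2) = 0.3337
⟨phi⟩ = 0.51 × (0.6626 − 0.3337) / (0.343 × 2) = 0.51 × 0.4795 = 0.2445

0.245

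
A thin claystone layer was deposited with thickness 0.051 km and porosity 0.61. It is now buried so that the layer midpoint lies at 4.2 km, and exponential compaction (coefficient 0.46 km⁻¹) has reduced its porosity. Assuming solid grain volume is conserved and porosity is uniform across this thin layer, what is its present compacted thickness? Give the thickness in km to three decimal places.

0.022 km

Porosity at 4.2 km: φ = 0.61·exp(−0.46×4.2) = 0.0884
Solid-volume conservation: h(1−φ) = h₀(1−φ₀) ⇒ h = h₀·(1−φ₀)/(1−φ)
h = 0.051 × (1 − 0.61)/(1 − 0.0884) = 0.051 × 0.4278 = 0.0218 km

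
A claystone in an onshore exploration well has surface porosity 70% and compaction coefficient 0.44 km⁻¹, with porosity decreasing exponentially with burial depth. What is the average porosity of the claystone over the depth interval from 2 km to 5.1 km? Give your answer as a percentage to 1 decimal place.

15.8%

⟨phi⟩ = (1/(Z₂−Z₁)) ∫ phi₀ e^(−kZ) dZ = phi₀·(e^(−k·Z₁) − e^(−k·Z₂)) / (k·(Z₂−Z₁))
e^(−0.44×2) = 0.4148; e^(−0.44×5.1) = 0.1060
⟨phi⟩ = 0.7 × (0.4148 − 0.1060) / (0.44 × 3.1) = 0.7 × 0.2264 = 0.1584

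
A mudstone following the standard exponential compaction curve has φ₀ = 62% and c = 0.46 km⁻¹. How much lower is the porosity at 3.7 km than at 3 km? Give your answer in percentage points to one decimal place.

4.3 percentage points

φ(3) = 0.62·e^(−0.46×3) = 0.1560
φ(3.7) = 0.62·e^(−0.46×3.7) = 0.1130
Δφ = 0.1560 − 0.1130 = 0.0429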